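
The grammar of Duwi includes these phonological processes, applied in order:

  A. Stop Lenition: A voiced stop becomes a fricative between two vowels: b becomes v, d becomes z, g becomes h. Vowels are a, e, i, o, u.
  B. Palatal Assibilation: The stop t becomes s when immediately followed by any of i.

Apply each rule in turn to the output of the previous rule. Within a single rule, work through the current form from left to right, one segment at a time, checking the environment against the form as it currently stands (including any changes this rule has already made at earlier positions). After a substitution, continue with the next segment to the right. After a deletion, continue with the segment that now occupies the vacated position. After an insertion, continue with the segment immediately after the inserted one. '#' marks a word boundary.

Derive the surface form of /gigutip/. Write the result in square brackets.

A Stop Lenition: [gigutip] → [gihutip]
B Palatal Assibilation: [gihutip] → [gihusip]

[gihusip]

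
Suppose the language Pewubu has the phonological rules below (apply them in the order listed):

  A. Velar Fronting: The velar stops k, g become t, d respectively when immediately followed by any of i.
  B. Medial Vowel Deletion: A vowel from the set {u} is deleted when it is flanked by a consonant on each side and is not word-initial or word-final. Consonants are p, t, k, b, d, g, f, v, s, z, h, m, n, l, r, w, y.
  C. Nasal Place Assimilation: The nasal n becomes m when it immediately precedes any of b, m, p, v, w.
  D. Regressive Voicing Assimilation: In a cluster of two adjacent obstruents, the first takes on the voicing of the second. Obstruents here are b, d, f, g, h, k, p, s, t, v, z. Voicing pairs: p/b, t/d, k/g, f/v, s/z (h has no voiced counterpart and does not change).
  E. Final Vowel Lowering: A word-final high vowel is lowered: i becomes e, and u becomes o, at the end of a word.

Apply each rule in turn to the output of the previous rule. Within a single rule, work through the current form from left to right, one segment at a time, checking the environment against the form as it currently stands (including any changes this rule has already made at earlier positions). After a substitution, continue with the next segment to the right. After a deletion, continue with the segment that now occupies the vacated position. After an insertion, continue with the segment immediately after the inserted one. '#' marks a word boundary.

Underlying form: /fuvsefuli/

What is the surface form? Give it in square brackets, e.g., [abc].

A Velar Fronting: no change — [fuvsefuli]
B Medial Vowel Deletion: [fuvsefuli] → [fvsefli]
C Nasal Place Assimilation: no change — [fvsefli]
D Regressive Voicing Assimilation: [fvsefli] → [vfsefli]
E Final Vowel Lowering: [vfsefli] → [vfsefle]

[vfsefle]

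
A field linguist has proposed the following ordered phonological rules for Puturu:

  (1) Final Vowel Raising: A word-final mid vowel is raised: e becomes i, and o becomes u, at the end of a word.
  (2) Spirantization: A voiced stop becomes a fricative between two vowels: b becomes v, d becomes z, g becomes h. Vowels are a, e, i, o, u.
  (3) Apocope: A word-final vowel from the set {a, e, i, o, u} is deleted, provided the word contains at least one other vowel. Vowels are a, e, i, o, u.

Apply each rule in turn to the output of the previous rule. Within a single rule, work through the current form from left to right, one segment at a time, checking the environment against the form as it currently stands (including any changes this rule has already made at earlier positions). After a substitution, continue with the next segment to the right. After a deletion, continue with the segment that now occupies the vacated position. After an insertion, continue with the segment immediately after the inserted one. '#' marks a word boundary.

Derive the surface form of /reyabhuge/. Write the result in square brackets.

(1) Final Vowel Raising: [reyabhuge] → [reyabhugi]
(2) Spirantization: [reyabhugi] → [reyabhuhi]
(3) Apocope: [reyabhuhi] → [reyabhuh]

[reyabhuh]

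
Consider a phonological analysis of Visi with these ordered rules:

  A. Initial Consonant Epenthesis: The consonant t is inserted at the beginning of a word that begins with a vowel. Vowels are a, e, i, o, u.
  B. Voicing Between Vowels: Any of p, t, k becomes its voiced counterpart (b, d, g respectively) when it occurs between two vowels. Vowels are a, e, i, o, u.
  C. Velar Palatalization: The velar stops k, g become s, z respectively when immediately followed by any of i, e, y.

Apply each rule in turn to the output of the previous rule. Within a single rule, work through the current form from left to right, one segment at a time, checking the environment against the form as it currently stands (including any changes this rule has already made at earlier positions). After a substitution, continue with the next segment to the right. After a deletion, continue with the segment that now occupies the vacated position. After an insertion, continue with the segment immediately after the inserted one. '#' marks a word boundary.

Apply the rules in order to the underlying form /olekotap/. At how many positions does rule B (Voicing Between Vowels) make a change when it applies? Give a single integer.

2

A Initial Consonant Epenthesis: [olekotap] → [tolekotap]
B Voicing Between Vowels: [tolekotap] → [tolegodap]
C Velar Palatalization: no change — [tolegodap]
Rule B changed 2 position(s).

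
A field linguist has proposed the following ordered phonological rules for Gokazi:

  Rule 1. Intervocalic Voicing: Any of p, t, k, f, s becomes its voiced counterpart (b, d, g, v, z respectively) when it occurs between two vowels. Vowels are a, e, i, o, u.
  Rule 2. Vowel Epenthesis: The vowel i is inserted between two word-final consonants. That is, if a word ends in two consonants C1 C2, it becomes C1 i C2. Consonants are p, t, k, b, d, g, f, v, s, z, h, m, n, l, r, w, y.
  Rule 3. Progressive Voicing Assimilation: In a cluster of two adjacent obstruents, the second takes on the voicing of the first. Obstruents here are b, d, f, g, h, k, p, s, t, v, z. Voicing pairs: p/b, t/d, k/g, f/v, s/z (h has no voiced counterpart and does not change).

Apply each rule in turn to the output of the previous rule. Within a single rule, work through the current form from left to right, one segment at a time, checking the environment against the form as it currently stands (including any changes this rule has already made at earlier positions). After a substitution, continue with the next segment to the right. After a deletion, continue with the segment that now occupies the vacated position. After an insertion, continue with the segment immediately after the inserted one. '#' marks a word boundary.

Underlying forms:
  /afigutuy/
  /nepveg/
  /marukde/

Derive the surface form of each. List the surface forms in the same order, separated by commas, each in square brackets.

[aviguduy], [nepfeg], [marukte]

/afigutuy/:
  Rule 1 Intervocalic Voicing: [afigutuy] → [aviguduy]
  Rule 2 Vowel Epenthesis: no change — [aviguduy]
  Rule 3 Progressive Voicing Assimilation: no change — [aviguduy]
/nepveg/:
  Rule 1 Intervocalic Voicing: no change — [nepveg]
  Rule 2 Vowel Epenthesis: no change — [nepveg]
  Rule 3 Progressive Voicing Assimilation: [nepveg] → [nepfeg]
/marukde/:
  Rule 1 Intervocalic Voicing: no change — [marukde]
  Rule 2 Vowel Epenthesis: no change — [marukde]
  Rule 3 Progressive Voicing Assimilation: [marukde] → [marukte]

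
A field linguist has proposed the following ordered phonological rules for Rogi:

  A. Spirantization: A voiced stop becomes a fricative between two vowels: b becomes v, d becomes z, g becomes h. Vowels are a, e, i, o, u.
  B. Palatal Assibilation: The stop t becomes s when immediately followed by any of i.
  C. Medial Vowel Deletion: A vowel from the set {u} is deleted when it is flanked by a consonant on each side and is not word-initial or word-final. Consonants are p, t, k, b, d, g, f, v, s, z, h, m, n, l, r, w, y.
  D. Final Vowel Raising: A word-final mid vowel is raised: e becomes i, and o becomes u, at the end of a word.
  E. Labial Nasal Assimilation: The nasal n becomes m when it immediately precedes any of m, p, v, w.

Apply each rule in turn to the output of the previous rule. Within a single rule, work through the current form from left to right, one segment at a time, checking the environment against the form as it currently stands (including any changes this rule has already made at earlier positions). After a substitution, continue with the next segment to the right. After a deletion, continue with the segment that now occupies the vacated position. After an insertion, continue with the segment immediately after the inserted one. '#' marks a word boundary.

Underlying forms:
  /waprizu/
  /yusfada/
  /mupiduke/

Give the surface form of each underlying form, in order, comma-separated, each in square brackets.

[waprizu], [ysfaza], [mpizki]

/waprizu/:
  A Spirantization: no change — [waprizu]
  B Palatal Assibilation: no change — [waprizu]
  C Medial Vowel Deletion: no change — [waprizu]
  D Final Vowel Raising: no change — [waprizu]
  E Labial Nasal Assimilation: no change — [waprizu]
/yusfada/:
  A Spirantization: [yusfada] → [yusfaza]
  B Palatal Assibilation: no change — [yusfaza]
  C Medial Vowel Deletion: [yusfaza] → [ysfaza]
  D Final Vowel Raising: no change — [ysfaza]
  E Labial Nasal Assimilation: no change — [ysfaza]
/mupiduke/:
  A Spirantization: [mupiduke] → [mupizuke]
  B Palatal Assibilation: no change — [mupizuke]
  C Medial Vowel Deletion: [mupizuke] → [mpizke]
  D Final Vowel Raising: [mpizke] → [mpizki]
  E Labial Nasal Assimilation: no change — [mpizki]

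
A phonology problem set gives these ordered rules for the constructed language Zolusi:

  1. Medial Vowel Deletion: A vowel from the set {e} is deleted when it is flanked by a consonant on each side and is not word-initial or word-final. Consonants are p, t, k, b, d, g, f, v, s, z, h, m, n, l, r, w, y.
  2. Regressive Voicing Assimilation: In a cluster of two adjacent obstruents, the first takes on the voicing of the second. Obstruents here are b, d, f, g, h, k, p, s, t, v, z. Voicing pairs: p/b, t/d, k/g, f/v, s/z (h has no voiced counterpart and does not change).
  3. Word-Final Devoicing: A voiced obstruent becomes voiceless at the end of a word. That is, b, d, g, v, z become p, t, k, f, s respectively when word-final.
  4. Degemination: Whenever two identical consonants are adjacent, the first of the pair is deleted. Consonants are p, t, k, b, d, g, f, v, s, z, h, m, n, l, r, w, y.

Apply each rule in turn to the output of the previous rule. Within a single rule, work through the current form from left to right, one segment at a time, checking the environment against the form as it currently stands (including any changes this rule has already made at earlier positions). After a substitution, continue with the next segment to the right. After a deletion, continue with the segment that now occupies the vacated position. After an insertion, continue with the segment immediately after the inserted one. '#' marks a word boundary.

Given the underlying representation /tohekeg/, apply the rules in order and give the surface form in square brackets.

[tohgk]

1 Medial Vowel Deletion: [tohekeg] → [tohkg]
2 Regressive Voicing Assimilation: [tohkg] → [tohgg]
3 Word-Final Devoicing: [tohgg] → [tohgk]
4 Degemination: no change — [tohgk]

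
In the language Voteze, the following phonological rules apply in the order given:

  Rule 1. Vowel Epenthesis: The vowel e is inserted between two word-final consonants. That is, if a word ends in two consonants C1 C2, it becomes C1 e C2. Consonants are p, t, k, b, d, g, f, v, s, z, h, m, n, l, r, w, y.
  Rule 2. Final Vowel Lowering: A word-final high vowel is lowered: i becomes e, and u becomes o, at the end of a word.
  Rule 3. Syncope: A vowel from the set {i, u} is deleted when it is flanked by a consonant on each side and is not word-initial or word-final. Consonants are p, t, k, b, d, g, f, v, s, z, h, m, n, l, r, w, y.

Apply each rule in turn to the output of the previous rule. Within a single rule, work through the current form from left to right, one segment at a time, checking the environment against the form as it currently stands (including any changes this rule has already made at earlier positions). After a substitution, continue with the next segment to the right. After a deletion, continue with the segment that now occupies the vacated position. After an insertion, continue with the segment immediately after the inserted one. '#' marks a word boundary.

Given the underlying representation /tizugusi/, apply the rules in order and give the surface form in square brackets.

Rule 1 Vowel Epenthesis: no change — [tizugusi]
Rule 2 Final Vowel Lowering: [tizugusi] → [tizuguse]
Rule 3 Syncope: [tizuguse] → [tzgse]

[tzgse]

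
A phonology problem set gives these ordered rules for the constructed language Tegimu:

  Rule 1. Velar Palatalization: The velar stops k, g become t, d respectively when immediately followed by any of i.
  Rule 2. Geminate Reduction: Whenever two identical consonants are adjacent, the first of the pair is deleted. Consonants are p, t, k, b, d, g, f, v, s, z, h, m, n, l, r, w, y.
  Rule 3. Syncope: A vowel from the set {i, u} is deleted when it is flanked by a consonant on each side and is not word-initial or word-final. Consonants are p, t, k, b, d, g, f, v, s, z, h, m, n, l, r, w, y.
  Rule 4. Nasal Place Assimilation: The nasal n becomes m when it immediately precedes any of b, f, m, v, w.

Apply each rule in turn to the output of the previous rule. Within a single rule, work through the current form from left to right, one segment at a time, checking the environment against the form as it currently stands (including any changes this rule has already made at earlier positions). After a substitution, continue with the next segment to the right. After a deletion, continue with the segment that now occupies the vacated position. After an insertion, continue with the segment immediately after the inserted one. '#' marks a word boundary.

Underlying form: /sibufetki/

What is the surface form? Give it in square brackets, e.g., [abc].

Rule 1 Velar Palatalization: [sibufetki] → [sibufetti]
Rule 2 Geminate Reduction: [sibufetti] → [sibufeti]
Rule 3 Syncope: [sibufeti] → [sbfeti]
Rule 4 Nasal Place Assimilation: no change — [sbfeti]

[sbfeti]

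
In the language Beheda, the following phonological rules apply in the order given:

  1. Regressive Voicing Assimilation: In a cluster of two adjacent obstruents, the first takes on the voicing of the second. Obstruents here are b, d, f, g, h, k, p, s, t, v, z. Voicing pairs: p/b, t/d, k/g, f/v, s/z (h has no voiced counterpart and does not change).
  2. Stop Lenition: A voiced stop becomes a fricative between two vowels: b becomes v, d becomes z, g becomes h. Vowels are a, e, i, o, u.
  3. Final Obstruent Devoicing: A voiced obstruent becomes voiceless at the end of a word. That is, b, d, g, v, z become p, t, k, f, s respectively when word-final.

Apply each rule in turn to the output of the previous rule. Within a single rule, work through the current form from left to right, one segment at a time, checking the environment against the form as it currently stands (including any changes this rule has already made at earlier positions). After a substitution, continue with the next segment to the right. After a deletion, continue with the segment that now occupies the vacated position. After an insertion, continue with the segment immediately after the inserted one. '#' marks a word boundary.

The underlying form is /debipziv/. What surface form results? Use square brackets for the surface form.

[devibzif]

1 Regressive Voicing Assimilation: [debipziv] → [debibziv]
2 Stop Lenition: [debibziv] → [devibziv]
3 Final Obstruent Devoicing: [devibziv] → [devibzif]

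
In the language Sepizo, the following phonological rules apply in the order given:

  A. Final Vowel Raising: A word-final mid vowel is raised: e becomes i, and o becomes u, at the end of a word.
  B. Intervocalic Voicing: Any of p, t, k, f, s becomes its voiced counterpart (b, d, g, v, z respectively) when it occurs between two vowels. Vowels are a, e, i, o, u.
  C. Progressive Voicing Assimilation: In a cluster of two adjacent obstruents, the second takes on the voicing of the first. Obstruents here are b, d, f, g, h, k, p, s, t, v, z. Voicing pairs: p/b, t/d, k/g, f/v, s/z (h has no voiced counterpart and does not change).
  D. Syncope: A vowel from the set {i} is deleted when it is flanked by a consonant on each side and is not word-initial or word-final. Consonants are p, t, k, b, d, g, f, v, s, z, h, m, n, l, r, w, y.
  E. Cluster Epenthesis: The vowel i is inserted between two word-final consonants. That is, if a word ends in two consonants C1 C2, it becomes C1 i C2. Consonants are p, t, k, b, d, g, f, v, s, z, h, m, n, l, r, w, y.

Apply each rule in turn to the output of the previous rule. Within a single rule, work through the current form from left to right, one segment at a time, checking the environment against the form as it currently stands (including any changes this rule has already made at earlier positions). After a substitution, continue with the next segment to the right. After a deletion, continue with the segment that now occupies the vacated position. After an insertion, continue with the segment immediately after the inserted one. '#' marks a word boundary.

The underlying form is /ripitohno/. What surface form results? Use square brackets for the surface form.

[rbdohnu]

A Final Vowel Raising: [ripitohno] → [ripitohnu]
B Intervocalic Voicing: [ripitohnu] → [ribidohnu]
C Progressive Voicing Assimilation: no change — [ribidohnu]
D Syncope: [ribidohnu] → [rbdohnu]
E Cluster Epenthesis: no change — [rbdohnu]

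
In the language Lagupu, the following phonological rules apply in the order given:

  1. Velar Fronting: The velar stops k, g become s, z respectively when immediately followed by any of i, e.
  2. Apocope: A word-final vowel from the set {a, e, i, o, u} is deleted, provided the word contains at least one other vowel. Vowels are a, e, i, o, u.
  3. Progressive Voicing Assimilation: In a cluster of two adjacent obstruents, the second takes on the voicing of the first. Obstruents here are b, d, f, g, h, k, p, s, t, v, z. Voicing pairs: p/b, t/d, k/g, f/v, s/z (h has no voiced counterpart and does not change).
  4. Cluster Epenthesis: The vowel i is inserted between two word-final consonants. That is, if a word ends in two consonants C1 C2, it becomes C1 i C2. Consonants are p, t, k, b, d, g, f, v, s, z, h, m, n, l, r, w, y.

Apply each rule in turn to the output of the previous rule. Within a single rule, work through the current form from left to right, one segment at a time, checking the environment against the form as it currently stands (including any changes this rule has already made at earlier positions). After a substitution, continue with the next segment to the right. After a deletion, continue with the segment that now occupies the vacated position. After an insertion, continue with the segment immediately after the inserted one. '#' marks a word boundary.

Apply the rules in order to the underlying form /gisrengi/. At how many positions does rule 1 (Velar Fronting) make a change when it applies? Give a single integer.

2

1 Velar Fronting: [gisrengi] → [zisrenzi]
2 Apocope: [zisrenzi] → [zisrenz]
3 Progressive Voicing Assimilation: no change — [zisrenz]
4 Cluster Epenthesis: [zisrenz] → [zisreniz]
Rule 1 changed 2 position(s).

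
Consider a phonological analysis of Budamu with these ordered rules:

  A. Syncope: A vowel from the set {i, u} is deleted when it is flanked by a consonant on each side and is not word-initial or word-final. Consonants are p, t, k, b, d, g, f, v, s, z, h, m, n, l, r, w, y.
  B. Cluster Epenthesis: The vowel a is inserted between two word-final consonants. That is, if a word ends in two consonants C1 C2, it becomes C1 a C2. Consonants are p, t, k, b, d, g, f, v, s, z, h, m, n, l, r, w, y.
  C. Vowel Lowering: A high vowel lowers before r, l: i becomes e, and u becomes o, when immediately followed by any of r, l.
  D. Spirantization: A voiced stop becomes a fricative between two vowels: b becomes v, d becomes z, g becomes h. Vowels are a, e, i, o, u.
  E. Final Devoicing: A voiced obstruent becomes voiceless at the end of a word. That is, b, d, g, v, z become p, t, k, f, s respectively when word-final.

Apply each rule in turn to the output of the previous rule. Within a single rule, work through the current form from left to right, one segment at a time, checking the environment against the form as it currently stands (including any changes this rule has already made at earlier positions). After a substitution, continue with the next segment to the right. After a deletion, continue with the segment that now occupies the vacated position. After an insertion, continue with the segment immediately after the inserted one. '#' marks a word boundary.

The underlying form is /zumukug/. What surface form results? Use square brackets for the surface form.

[zmkak]

A Syncope: [zumukug] → [zmkg]
B Cluster Epenthesis: [zmkg] → [zmkag]
C Vowel Lowering: no change — [zmkag]
D Spirantization: no change — [zmkag]
E Final Devoicing: [zmkag] → [zmkak]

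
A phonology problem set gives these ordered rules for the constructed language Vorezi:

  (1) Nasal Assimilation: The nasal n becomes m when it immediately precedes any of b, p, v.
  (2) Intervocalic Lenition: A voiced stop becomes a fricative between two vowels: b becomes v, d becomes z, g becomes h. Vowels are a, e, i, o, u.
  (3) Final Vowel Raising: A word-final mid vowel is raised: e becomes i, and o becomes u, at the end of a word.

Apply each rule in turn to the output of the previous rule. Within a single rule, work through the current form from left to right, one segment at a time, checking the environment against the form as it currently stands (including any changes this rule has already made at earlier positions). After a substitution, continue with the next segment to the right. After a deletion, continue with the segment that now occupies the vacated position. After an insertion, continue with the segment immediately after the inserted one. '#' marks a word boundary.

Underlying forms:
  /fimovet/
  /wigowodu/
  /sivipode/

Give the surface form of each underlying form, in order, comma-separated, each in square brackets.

/fimovet/:
  (1) Nasal Assimilation: no change — [fimovet]
  (2) Intervocalic Lenition: no change — [fimovet]
  (3) Final Vowel Raising: no change — [fimovet]
/wigowodu/:
  (1) Nasal Assimilation: no change — [wigowodu]
  (2) Intervocalic Lenition: [wigowodu] → [wihowozu]
  (3) Final Vowel Raising: no change — [wihowozu]
/sivipode/:
  (1) Nasal Assimilation: no change — [sivipode]
  (2) Intervocalic Lenition: [sivipode] → [sivipoze]
  (3) Final Vowel Raising: [sivipoze] → [sivipozi]

[fimovet], [wihowozu], [sivipozi]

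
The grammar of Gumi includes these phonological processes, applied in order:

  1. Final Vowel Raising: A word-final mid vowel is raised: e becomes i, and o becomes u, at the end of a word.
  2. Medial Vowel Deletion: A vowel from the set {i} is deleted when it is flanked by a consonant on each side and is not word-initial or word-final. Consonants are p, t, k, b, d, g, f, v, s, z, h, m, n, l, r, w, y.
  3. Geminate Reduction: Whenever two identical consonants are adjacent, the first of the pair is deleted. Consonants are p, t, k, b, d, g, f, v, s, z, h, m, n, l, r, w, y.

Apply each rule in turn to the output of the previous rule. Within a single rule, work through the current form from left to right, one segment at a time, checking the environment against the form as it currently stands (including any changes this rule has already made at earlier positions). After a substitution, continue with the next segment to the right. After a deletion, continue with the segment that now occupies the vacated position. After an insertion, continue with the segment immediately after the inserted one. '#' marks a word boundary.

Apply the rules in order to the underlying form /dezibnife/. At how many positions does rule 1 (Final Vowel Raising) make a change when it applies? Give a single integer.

1

1 Final Vowel Raising: [dezibnife] → [dezibnifi]
2 Medial Vowel Deletion: [dezibnifi] → [dezbnfi]
3 Geminate Reduction: no change — [dezbnfi]
Rule 1 changed 1 position(s).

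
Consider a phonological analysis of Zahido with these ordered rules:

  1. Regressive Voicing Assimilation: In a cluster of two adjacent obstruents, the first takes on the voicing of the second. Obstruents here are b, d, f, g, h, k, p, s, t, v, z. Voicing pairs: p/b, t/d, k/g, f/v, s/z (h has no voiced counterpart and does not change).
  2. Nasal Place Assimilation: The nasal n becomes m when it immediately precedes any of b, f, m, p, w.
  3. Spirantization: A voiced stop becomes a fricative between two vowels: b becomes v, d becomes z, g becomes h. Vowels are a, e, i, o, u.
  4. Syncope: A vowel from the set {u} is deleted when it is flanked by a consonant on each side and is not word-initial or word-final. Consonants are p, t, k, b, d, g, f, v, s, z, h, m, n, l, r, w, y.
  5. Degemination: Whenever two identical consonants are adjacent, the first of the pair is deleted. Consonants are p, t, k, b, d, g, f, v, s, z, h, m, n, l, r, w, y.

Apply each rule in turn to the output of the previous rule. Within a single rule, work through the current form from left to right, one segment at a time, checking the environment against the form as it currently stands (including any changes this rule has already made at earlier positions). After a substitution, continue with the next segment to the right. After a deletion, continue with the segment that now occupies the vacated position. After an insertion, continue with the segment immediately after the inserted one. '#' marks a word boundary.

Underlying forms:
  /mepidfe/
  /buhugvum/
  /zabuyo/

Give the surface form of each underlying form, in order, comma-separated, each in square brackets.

/mepidfe/:
  1 Regressive Voicing Assimilation: [mepidfe] → [mepitfe]
  2 Nasal Place Assimilation: no change — [mepitfe]
  3 Spirantization: no change — [mepitfe]
  4 Syncope: no change — [mepitfe]
  5 Degemination: no change — [mepitfe]
/buhugvum/:
  1 Regressive Voicing Assimilation: no change — [buhugvum]
  2 Nasal Place Assimilation: no change — [buhugvum]
  3 Spirantization: no change — [buhugvum]
  4 Syncope: [buhugvum] → [bhgvm]
  5 Degemination: no change — [bhgvm]
/zabuyo/:
  1 Regressive Voicing Assimilation: no change — [zabuyo]
  2 Nasal Place Assimilation: no change — [zabuyo]
  3 Spirantization: [zabuyo] → [zavuyo]
  4 Syncope: [zavuyo] → [zavyo]
  5 Degemination: no change — [zavyo]

[mepitfe], [bhgvm], [zavyo]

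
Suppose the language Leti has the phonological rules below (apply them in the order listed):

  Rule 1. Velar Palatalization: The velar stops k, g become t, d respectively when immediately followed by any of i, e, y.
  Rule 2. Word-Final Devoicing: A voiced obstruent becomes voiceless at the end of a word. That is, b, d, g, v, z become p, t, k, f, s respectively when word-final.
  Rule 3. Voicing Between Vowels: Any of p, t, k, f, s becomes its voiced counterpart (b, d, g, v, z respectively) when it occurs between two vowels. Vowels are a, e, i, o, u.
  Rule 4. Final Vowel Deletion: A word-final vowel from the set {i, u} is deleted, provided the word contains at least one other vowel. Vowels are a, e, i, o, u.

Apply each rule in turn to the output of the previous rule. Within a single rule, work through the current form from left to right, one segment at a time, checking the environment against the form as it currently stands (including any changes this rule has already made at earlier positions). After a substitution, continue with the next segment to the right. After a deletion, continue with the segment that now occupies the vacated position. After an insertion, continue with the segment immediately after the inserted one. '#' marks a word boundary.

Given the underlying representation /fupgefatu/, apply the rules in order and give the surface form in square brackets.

[fupdevad]

Rule 1 Velar Palatalization: [fupgefatu] → [fupdefatu]
Rule 2 Word-Final Devoicing: no change — [fupdefatu]
Rule 3 Voicing Between Vowels: [fupdefatu] → [fupdevadu]
Rule 4 Final Vowel Deletion: [fupdevadu] → [fupdevad]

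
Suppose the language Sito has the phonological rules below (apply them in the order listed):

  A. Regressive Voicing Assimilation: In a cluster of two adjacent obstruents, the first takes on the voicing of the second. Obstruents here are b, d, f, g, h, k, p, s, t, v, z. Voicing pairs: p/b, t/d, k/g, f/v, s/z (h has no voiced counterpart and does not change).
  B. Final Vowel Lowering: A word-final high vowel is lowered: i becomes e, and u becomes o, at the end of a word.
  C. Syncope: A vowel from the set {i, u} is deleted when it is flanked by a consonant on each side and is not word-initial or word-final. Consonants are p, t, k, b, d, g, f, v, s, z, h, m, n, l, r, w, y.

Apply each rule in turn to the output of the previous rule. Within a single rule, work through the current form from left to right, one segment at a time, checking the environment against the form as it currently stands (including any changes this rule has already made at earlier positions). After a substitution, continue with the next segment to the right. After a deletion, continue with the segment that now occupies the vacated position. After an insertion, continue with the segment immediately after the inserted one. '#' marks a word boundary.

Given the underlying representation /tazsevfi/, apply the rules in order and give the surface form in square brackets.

A Regressive Voicing Assimilation: [tazsevfi] → [tasseffi]
B Final Vowel Lowering: [tasseffi] → [tasseffe]
C Syncope: no change — [tasseffe]

[tasseffe]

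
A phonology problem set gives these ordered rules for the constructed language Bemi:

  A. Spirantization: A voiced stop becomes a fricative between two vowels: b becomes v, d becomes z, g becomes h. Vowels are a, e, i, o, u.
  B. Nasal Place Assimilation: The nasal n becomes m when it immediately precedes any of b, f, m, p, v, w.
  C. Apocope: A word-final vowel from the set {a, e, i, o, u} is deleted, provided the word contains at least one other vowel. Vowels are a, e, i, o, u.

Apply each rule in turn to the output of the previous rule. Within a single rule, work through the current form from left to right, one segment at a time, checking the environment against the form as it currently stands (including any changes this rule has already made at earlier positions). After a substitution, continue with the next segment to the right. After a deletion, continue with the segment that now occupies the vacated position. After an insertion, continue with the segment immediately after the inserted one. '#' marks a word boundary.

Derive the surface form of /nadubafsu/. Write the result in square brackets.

[nazuvafs]

A Spirantization: [nadubafsu] → [nazuvafsu]
B Nasal Place Assimilation: no change — [nazuvafsu]
C Apocope: [nazuvafsu] → [nazuvafs]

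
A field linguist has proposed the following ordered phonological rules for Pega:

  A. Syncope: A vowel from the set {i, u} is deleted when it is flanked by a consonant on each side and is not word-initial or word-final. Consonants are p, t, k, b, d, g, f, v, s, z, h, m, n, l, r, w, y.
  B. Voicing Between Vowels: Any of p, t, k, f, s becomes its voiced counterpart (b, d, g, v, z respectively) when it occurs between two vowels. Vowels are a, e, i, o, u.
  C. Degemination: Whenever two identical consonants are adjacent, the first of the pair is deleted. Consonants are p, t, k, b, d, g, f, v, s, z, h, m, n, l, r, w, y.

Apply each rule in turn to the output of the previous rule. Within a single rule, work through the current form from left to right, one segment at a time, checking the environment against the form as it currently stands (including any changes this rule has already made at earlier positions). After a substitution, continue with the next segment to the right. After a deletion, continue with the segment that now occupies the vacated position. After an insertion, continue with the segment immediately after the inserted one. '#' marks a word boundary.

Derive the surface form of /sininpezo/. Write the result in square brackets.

A Syncope: [sininpezo] → [snnpezo]
B Voicing Between Vowels: no change — [snnpezo]
C Degemination: [snnpezo] → [snpezo]

[snpezo]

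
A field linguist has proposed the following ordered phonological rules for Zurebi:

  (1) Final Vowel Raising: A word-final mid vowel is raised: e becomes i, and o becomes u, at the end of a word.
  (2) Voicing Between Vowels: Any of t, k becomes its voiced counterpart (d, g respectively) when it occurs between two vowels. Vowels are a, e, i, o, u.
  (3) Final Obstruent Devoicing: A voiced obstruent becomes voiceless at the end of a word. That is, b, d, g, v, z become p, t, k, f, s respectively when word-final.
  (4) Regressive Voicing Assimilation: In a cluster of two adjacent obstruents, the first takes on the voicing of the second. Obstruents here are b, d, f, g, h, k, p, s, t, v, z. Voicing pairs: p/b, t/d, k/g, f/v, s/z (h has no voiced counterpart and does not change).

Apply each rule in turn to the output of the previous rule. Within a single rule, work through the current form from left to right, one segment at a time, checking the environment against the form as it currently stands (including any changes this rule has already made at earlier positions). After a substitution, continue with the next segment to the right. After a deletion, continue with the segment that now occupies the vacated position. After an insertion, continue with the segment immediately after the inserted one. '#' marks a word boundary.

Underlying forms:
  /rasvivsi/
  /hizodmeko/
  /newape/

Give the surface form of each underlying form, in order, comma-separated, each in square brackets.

/rasvivsi/:
  (1) Final Vowel Raising: no change — [rasvivsi]
  (2) Voicing Between Vowels: no change — [rasvivsi]
  (3) Final Obstruent Devoicing: no change — [rasvivsi]
  (4) Regressive Voicing Assimilation: [rasvivsi] → [razvifsi]
/hizodmeko/:
  (1) Final Vowel Raising: [hizodmeko] → [hizodmeku]
  (2) Voicing Between Vowels: [hizodmeku] → [hizodmegu]
  (3) Final Obstruent Devoicing: no change — [hizodmegu]
  (4) Regressive Voicing Assimilation: no change — [hizodmegu]
/newape/:
  (1) Final Vowel Raising: [newape] → [newapi]
  (2) Voicing Between Vowels: no change — [newapi]
  (3) Final Obstruent Devoicing: no change — [newapi]
  (4) Regressive Voicing Assimilation: no change — [newapi]

[razvifsi], [hizodmegu], [newapi]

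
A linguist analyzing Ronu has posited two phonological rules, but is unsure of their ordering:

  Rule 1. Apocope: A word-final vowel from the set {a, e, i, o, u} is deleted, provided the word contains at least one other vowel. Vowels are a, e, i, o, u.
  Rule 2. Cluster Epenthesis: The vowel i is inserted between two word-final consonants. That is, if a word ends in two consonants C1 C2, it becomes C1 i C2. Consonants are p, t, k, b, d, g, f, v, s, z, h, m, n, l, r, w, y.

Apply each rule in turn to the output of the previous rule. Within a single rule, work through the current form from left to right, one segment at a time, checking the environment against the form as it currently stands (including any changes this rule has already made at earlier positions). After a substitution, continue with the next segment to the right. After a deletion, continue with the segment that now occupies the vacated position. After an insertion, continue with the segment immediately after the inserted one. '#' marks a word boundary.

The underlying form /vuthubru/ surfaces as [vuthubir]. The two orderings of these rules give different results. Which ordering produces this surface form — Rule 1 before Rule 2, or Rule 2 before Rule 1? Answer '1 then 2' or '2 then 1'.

1 then 2

Order 1 then 2:
  1 Apocope: [vuthubru] → [vuthubr]
  2 Cluster Epenthesis: [vuthubr] → [vuthubir]
  result: [vuthubir]
Order 2 then 1:
  2 Cluster Epenthesis: no change — [vuthubru]
  1 Apocope: [vuthubru] → [vuthubr]
  result: [vuthubr]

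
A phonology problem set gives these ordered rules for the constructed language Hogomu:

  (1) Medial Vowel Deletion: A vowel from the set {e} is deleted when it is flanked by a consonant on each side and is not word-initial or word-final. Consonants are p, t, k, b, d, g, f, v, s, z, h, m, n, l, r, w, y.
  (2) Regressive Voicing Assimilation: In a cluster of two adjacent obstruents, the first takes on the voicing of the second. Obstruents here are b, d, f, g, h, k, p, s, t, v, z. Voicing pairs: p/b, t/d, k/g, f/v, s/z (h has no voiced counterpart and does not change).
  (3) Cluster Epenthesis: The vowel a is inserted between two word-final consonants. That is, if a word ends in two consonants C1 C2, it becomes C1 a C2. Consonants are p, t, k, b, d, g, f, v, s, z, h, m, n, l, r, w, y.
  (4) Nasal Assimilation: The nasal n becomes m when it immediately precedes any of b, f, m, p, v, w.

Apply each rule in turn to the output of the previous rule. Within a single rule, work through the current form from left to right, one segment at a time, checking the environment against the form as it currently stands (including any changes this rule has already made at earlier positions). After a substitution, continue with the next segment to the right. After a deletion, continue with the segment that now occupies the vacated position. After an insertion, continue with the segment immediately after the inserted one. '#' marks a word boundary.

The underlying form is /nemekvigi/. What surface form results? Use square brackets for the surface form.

[mmgvigi]

(1) Medial Vowel Deletion: [nemekvigi] → [nmkvigi]
(2) Regressive Voicing Assimilation: [nmkvigi] → [nmgvigi]
(3) Cluster Epenthesis: no change — [nmgvigi]
(4) Nasal Assimilation: [nmgvigi] → [mmgvigi]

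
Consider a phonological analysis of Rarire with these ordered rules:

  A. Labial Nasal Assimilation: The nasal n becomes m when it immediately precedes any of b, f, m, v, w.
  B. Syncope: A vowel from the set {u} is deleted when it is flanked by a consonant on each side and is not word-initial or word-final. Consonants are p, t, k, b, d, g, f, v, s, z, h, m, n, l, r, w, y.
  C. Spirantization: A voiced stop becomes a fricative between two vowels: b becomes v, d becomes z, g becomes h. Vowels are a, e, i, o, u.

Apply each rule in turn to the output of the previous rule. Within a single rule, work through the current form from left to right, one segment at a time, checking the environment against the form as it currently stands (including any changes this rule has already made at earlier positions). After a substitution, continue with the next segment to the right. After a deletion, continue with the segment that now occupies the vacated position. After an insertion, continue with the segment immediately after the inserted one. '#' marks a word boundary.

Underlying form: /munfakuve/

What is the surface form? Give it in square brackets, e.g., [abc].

[mmfakve]

A Labial Nasal Assimilation: [munfakuve] → [mumfakuve]
B Syncope: [mumfakuve] → [mmfakve]
C Spirantization: no change — [mmfakve]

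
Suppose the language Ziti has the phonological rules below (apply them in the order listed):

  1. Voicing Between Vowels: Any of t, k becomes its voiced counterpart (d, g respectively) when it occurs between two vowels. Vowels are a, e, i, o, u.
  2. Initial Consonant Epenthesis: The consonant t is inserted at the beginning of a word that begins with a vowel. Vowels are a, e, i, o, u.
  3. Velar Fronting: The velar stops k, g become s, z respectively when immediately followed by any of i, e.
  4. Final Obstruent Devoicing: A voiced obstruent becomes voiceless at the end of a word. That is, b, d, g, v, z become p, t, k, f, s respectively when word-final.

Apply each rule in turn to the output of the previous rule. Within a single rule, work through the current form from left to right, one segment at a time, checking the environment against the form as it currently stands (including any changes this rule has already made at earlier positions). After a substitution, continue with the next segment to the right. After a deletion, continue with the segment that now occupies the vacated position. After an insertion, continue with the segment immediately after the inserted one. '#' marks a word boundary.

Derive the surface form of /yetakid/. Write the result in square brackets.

[yedazit]

1 Voicing Between Vowels: [yetakid] → [yedagid]
2 Initial Consonant Epenthesis: no change — [yedagid]
3 Velar Fronting: [yedagid] → [yedazid]
4 Final Obstruent Devoicing: [yedazid] → [yedazit]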